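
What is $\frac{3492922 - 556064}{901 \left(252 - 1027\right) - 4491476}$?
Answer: $- \frac{2936858}{5189751} \approx -0.5659$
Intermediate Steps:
$\frac{3492922 - 556064}{901 \left(252 - 1027\right) - 4491476} = \frac{2936858}{901 \left(-775\right) - 4491476} = \frac{2936858}{-698275 - 4491476} = \frac{2936858}{-5189751} = 2936858 \left(- \frac{1}{5189751}\right) = - \frac{2936858}{5189751}$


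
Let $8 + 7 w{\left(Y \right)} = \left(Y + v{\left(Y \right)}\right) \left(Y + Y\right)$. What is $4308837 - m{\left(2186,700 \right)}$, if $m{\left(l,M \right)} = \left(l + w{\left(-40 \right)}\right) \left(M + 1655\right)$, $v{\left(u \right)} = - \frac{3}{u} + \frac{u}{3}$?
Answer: $- \frac{15889381}{7} \approx -2.2699 \cdot 10^{6}$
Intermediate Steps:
$v{\left(u \right)} = - \frac{3}{u} + \frac{u}{3}$ ($v{\left(u \right)} = - \frac{3}{u} + u \frac{1}{3} = - \frac{3}{u} + \frac{u}{3}$)
$w{\left(Y \right)} = - \frac{8}{7} + \frac{2 Y \left(- \frac{3}{Y} + \frac{4 Y}{3}\right)}{7}$ ($w{\left(Y \right)} = - \frac{8}{7} + \frac{\left(Y + \left(- \frac{3}{Y} + \frac{Y}{3}\right)\right) \left(Y + Y\right)}{7} = - \frac{8}{7} + \frac{\left(- \frac{3}{Y} + \frac{4 Y}{3}\right) 2 Y}{7} = - \frac{8}{7} + \frac{2 Y \left(- \frac{3}{Y} + \frac{4 Y}{3}\right)}{7}$)
$m{\left(l,M \right)} = \left(1655 + M\right) \left(\frac{12758}{21} + l\right)$ ($m{\left(l,M \right)} = \left(l - \left(2 - \frac{8 \left(-40\right)^{2}}{21}\right)\right) \left(M + 1655\right) = \left(l + \left(-2 + \frac{8}{21} \cdot 1600\right)\right) \left(1655 + M\right) = \left(l + \left(-2 + \frac{12800}{21}\right)\right) \left(1655 + M\right) = \left(l + \frac{12758}{21}\right) \left(1655 + M\right) = \left(\frac{12758}{21} + l\right) \left(1655 + M\right) = \left(1655 + M\right) \left(\frac{12758}{21} + l\right)$)
$4308837 - m{\left(2186,700 \right)} = 4308837 - \left(\frac{21114490}{21} + 1655 \cdot 2186 + \frac{12758}{21} \cdot 700 + 700 \cdot 2186\right) = 4308837 - \left(\frac{21114490}{21} + 3617830 + \frac{1275800}{3} + 1530200\right) = 4308837 - \frac{46051240}{7} = - \frac{15889381}{7}$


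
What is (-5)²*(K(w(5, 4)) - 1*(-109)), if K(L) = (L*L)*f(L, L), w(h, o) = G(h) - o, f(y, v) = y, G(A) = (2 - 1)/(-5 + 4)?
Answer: -400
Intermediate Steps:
G(A) = -1 (G(A) = 1/(-1) = 1*(-1) = -1)
w(h, o) = -1 - o
K(L) = L³ (K(L) = (L*L)*L = L²*L = L³)
(-5)²*(K(w(5, 4)) - 1*(-109)) = (-5)²*((-1 - 1*4)³ - 1*(-109)) = 25*((-1 - 4)³ + 109) = 25*((-5)³ + 109) = 25*(-125 + 109) = 25*(-16) = -400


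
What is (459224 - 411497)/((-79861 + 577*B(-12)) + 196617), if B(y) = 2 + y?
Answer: 47727/110986 ≈ 0.43003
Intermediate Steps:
(459224 - 411497)/((-79861 + 577*B(-12)) + 196617) = (459224 - 411497)/((-79861 + 577*(2 - 12)) + 196617) = 47727/((-79861 + 577*(-10)) + 196617) = 47727/((-79861 - 5770) + 196617) = 47727/(-85631 + 196617) = 47727/110986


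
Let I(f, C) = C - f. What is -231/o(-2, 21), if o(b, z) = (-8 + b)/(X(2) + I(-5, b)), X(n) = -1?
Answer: 231/5 ≈ 46.200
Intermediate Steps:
o(b, z) = (-8 + b)/(4 + b) (o(b, z) = (-8 + b)/(-1 + (b - 1*(-5))) = (-8 + b)/(-1 + (b + 5)) = (-8 + b)/(-1 + (5 + b)) = (-8 + b)/(4 + b))
-231/o(-2, 21) = -231*(4 - 2)/(-8 - 2) = -231/(-10/2) = -231/((½)*(-10)) = -231/(-5) = -231*(-⅕) = 231/5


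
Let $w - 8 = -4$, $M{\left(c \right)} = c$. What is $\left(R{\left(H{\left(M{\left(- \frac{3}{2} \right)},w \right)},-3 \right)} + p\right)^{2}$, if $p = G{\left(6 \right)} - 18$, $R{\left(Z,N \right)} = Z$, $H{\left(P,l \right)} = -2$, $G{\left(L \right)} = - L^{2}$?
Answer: $3136$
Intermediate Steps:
$w = 4$ ($w = 8 - 4 = 4$)
$p = -54$ ($p = - 6^{2} - 18 = \left(-1\right) 36 - 18 = -36 - 18 = -54$)
$\left(R{\left(H{\left(M{\left(- \frac{3}{2} \right)},w \right)},-3 \right)} + p\right)^{2} = \left(-2 - 54\right)^{2} = \left(-56\right)^{2} = 3136$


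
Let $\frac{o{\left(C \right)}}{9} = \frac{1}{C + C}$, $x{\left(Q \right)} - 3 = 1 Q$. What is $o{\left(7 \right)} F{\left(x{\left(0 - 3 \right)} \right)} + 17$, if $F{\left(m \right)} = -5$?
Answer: $\frac{193}{14} \approx 13.786$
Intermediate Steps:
$x{\left(Q \right)} = 3 + Q$ ($x{\left(Q \right)} = 3 + 1 Q = 3 + Q$)
$o{\left(C \right)} = \frac{9}{2 C}$ ($o{\left(C \right)} = \frac{9}{C + C} = \frac{9}{2 C}$)
$o{\left(7 \right)} F{\left(x{\left(0 - 3 \right)} \right)} + 17 = \frac{9}{2 \cdot 7} \left(-5\right) + 17 = \frac{9}{2} \cdot \frac{1}{7} \left(-5\right) + 17 = \frac{9}{14} \left(-5\right) + 17 = - \frac{45}{14} + 17 = \frac{193}{14}$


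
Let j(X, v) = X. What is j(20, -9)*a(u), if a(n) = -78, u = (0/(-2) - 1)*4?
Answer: -1560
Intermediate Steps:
u = -4 (u = (0*(-½) - 1)*4 = (0 - 1)*4 = -1*4 = -4)
j(20, -9)*a(u) = 20*(-78) = -1560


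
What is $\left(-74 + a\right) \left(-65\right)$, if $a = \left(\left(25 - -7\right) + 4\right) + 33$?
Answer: $325$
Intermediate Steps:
$a = 69$ ($a = \left(\left(25 + 7\right) + 4\right) + 33 = \left(32 + 4\right) + 33 = 36 + 33 = 69$)
$\left(-74 + a\right) \left(-65\right) = \left(-74 + 69\right) \left(-65\right) = \left(-5\right) \left(-65\right) = 325$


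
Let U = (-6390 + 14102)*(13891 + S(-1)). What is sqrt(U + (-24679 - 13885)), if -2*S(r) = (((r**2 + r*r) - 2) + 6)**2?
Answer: 2*sqrt(26737503) ≈ 10342.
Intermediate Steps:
S(r) = -(4 + 2*r**2)**2/2 (S(r) = -(((r**2 + r*r) - 2) + 6)**2/2 = -(((r**2 + r**2) - 2) + 6)**2/2 = -((2*r**2 - 2) + 6)**2/2 = -((-2 + 2*r**2) + 6)**2/2 = -(4 + 2*r**2)**2/2)
U = 106988576 (U = (-6390 + 14102)*(13891 - 2*(2 + (-1)**2)**2) = 7712*(13891 - 2*(2 + 1)**2) = 7712*(13891 - 2*3**2) = 7712*(13891 - 2*9) = 7712*(13891 - 18) = 7712*13873 = 106988576)
sqrt(U + (-24679 - 13885)) = sqrt(106988576 + (-24679 - 13885)) = sqrt(106988576 - 38564) = sqrt(106950012) = 2*sqrt(26737503)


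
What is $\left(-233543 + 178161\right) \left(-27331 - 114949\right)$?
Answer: $7879750960$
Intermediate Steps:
$\left(-233543 + 178161\right) \left(-27331 - 114949\right) = \left(-55382\right) \left(-142280\right) = 7879750960$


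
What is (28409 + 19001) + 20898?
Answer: 68308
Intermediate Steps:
(28409 + 19001) + 20898 = 47410 + 20898 = 68308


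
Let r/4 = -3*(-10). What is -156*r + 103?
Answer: -18617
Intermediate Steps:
r = 120 (r = 4*(-3*(-10)) = 4*30 = 120)
-156*r + 103 = -156*120 + 103 = -18720 + 103 = -18617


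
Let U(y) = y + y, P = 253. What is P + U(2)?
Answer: 257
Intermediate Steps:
U(y) = 2*y
P + U(2) = 253 + 2*2 = 253 + 4 = 257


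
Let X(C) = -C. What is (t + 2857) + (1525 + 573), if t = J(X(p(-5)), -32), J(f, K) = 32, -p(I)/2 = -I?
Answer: 4987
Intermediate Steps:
p(I) = 2*I (p(I) = -(-2)*I = 2*I)
t = 32
(t + 2857) + (1525 + 573) = (32 + 2857) + (1525 + 573) = 2889 + 2098 = 4987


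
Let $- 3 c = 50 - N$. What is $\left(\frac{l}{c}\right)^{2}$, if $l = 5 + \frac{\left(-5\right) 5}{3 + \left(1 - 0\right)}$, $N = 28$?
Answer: $\frac{225}{7744} \approx 0.029055$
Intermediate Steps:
$c = - \frac{22}{3}$ ($c = - \frac{50 - 28}{3} = \left(- \frac{1}{3}\right) 22 = - \frac{22}{3} \approx -7.3333$)
$l = - \frac{5}{4}$ ($l = 5 - \frac{25}{3 + \left(1 + 0\right)} = 5 - \frac{25}{3 + 1} = 5 - \frac{25}{4} = - \frac{5}{4} \approx -1.25$)
$\left(\frac{l}{c}\right)^{2} = \left(- \frac{5}{4 \left(- \frac{22}{3}\right)}\right)^{2} = \left(\left(- \frac{5}{4}\right) \left(- \frac{3}{22}\right)\right)^{2} = \left(\frac{15}{88}\right)^{2} = \frac{225}{7744}$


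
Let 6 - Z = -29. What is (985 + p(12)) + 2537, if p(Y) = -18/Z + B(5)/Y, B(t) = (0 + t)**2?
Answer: 1479899/420 ≈ 3523.6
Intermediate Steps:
B(t) = t**2
Z = 35 (Z = 6 - 1*(-29) = 6 + 29 = 35)
p(Y) = -18/35 + 25/Y (p(Y) = -18/35 + 5**2/Y = -18*1/35 + 25/Y = -18/35 + 25/Y)
(985 + p(12)) + 2537 = (985 + (-18/35 + 25/12)) + 2537 = (985 + 659/420) + 2537 = 414359/420 + 2537 = 1479899/420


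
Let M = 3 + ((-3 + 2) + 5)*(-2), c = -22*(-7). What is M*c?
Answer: -770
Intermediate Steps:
c = 154
M = -5 (M = 3 + (-1 + 5)*(-2) = 3 + 4*(-2) = 3 - 8 = -5)
M*c = -5*154 = -770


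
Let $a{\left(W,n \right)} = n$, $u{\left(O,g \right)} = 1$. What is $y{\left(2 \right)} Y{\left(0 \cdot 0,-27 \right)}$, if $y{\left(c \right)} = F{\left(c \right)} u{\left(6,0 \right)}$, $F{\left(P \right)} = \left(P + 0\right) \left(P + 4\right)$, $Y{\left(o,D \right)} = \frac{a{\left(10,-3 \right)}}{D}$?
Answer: $\frac{4}{3} \approx 1.3333$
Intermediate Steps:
$Y{\left(o,D \right)} = - \frac{3}{D}$
$F{\left(P \right)} = P \left(4 + P\right)$
$y{\left(c \right)} = c \left(4 + c\right)$ ($y{\left(c \right)} = c \left(4 + c\right) 1 = c \left(4 + c\right)$)
$y{\left(2 \right)} Y{\left(0 \cdot 0,-27 \right)} = 2 \left(4 + 2\right) \left(- \frac{3}{-27}\right) = 2 \cdot 6 \left(\left(-3\right) \left(- \frac{1}{27}\right)\right) = 12 \cdot \frac{1}{9} = \frac{4}{3}$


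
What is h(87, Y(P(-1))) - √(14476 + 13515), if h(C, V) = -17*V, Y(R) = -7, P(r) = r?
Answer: 119 - √27991 ≈ -48.305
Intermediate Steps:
h(87, Y(P(-1))) - √(14476 + 13515) = -17*(-7) - √(14476 + 13515) = 119 - √27991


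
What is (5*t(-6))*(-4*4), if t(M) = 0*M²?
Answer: 0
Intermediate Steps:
t(M) = 0
(5*t(-6))*(-4*4) = (5*0)*(-4*4) = 0*(-16) = 0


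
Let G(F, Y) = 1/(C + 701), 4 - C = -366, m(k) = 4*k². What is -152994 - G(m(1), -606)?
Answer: -163856575/1071 ≈ -1.5299e+5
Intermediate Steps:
C = 370 (C = 4 - 1*(-366) = 4 + 366 = 370)
G(F, Y) = 1/1071 (G(F, Y) = 1/(370 + 701) = 1/1071)
-152994 - G(m(1), -606) = -152994 - 1*1/1071 = -152994 - 1/1071 = -163856575/1071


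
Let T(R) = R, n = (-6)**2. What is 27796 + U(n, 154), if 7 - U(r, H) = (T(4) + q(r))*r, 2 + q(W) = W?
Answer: 26435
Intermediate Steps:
q(W) = -2 + W
n = 36
U(r, H) = 7 - r*(2 + r) (U(r, H) = 7 - (4 + (-2 + r))*r = 7 - (2 + r)*r = 7 - r*(2 + r))
27796 + U(n, 154) = 27796 + (7 - 1*36**2 - 2*36) = 27796 + (7 - 1*1296 - 72) = 27796 + (7 - 1296 - 72) = 27796 - 1361 = 26435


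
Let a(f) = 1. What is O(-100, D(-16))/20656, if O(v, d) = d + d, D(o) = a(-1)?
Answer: 1/10328 ≈ 9.6824e-5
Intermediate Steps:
D(o) = 1
O(v, d) = 2*d
O(-100, D(-16))/20656 = (2*1)/20656 = 2*(1/20656) = 1/10328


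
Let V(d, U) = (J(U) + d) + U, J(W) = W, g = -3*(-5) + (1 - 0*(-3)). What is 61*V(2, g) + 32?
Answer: 2106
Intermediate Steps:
g = 16 (g = 15 + (1 - 1*0) = 15 + (1 + 0) = 15 + 1 = 16)
V(d, U) = d + 2*U (V(d, U) = (U + d) + U = d + 2*U)
61*V(2, g) + 32 = 61*(2 + 2*16) + 32 = 61*(2 + 32) + 32 = 61*34 + 32 = 2074 + 32 = 2106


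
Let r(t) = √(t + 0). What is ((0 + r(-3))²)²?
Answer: 9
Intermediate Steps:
r(t) = √t
((0 + r(-3))²)² = ((0 + √(-3))²)² = ((0 + I*√3)²)² = ((I*√3)²)² = (-3)² = 9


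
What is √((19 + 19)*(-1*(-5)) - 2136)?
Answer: I*√1946 ≈ 44.113*I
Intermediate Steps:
√((19 + 19)*(-1*(-5)) - 2136) = √(38*5 - 2136) = √(190 - 2136) = √(-1946) = I*√1946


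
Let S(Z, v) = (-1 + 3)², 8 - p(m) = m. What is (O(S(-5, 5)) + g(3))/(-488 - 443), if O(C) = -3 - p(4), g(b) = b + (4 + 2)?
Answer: -2/931 ≈ -0.0021482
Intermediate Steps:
p(m) = 8 - m
g(b) = 6 + b (g(b) = b + 6 = 6 + b)
S(Z, v) = 4 (S(Z, v) = 2² = 4)
O(C) = -7 (O(C) = -3 - (8 - 1*4) = -3 - (8 - 4) = -3 - 1*4 = -3 - 4 = -7)
(O(S(-5, 5)) + g(3))/(-488 - 443) = (-7 + (6 + 3))/(-488 - 443) = (-7 + 9)/(-931) = 2*(-1/931) = -2/931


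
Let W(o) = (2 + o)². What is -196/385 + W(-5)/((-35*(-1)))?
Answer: -97/385 ≈ -0.25195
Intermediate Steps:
-196/385 + W(-5)/((-35*(-1))) = -196/385 + (2 - 5)²/((-35*(-1))) = -196*1/385 + (-3)²/35 = -28/55 + 9*(1/35) = -28/55 + 9/35 = -97/385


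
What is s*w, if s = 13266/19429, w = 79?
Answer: 1048014/19429 ≈ 53.941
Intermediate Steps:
s = 13266/19429 (s = 13266*(1/19429) = 13266/19429 ≈ 0.68279)
s*w = (13266/19429)*79 = 1048014/19429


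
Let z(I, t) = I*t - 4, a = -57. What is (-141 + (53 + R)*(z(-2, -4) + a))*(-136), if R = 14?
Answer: 502112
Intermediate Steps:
z(I, t) = -4 + I*t
(-141 + (53 + R)*(z(-2, -4) + a))*(-136) = (-141 + (53 + 14)*((-4 - 2*(-4)) - 57))*(-136) = (-141 + 67*((-4 + 8) - 57))*(-136) = (-141 + 67*(4 - 57))*(-136) = (-141 + 67*(-53))*(-136) = (-141 - 3551)*(-136) = -3692*(-136) = 502112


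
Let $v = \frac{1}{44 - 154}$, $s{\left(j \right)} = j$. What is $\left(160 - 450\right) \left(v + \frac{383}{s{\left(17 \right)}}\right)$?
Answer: $- \frac{1221277}{187} \approx -6530.9$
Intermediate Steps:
$v = - \frac{1}{110}$ ($v = \frac{1}{44 - 154} = \frac{1}{-110} = - \frac{1}{110} \approx -0.0090909$)
$\left(160 - 450\right) \left(v + \frac{383}{s{\left(17 \right)}}\right) = \left(160 - 450\right) \left(- \frac{1}{110} + \frac{383}{17}\right) = - 290 \left(- \frac{1}{110} + 383 \cdot \frac{1}{17}\right) = - 290 \left(- \frac{1}{110} + \frac{383}{17}\right) = \left(-290\right) \frac{42113}{1870} = - \frac{1221277}{187}$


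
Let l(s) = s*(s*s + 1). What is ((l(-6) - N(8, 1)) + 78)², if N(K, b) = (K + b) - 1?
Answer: 23104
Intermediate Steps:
N(K, b) = -1 + K + b
l(s) = s*(1 + s²) (l(s) = s*(s² + 1) = s*(1 + s²))
((l(-6) - N(8, 1)) + 78)² = (((-6 + (-6)³) - (-1 + 8 + 1)) + 78)² = (((-6 - 216) - 1*8) + 78)² = ((-222 - 8) + 78)² = (-230 + 78)² = (-152)² = 23104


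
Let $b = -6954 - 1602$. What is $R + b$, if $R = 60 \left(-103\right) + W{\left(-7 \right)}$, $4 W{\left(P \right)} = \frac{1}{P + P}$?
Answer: $- \frac{825217}{56} \approx -14736.0$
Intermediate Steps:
$b = -8556$
$W{\left(P \right)} = \frac{1}{8 P}$ ($W{\left(P \right)} = \frac{1}{4 \left(P + P\right)} = \frac{1}{4 \cdot 2 P} = \frac{\frac{1}{2} \frac{1}{P}}{4} = \frac{1}{8 P}$)
$R = - \frac{346081}{56}$ ($R = 60 \left(-103\right) + \frac{1}{8 \left(-7\right)} = -6180 + \frac{1}{8} \left(- \frac{1}{7}\right) = -6180 - \frac{1}{56} = - \frac{346081}{56} \approx -6180.0$)
$R + b = - \frac{346081}{56} - 8556 = - \frac{825217}{56}$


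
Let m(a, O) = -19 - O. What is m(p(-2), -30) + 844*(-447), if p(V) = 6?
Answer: -377257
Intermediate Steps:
m(p(-2), -30) + 844*(-447) = (-19 - 1*(-30)) + 844*(-447) = (-19 + 30) - 377268 = 11 - 377268 = -377257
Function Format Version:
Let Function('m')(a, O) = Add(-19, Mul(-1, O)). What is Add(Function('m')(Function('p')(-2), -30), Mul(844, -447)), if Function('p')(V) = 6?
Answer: -377257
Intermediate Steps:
Add(Function('m')(Function('p')(-2), -30), Mul(844, -447)) = Add(Add(-19, Mul(-1, -30)), Mul(844, -447)) = Add(Add(-19, 30), -377268) = Add(11, -377268) = -377257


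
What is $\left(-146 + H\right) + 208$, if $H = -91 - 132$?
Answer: $-161$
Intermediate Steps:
$H = -223$
$\left(-146 + H\right) + 208 = \left(-146 - 223\right) + 208 = -369 + 208 = -161$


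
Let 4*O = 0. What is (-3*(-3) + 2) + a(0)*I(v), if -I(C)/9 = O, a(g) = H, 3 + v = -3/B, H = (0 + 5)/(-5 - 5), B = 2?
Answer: 11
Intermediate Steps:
O = 0 (O = (1/4)*0 = 0)
H = -1/2 (H = 5/(-10) = 5*(-1/10) = -1/2 ≈ -0.50000)
v = -9/2 (v = -3 - 3/2 = -9/2 ≈ -4.5000)
a(g) = -1/2
I(C) = 0 (I(C) = -9*0 = 0)
(-3*(-3) + 2) + a(0)*I(v) = (-3*(-3) + 2) - 1/2*0 = (9 + 2) + 0 = 11 + 0 = 11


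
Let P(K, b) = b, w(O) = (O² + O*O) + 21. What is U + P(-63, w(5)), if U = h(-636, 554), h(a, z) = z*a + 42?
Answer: -352231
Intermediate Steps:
w(O) = 21 + 2*O² (w(O) = (O² + O²) + 21 = 2*O² + 21 = 21 + 2*O²)
h(a, z) = 42 + a*z (h(a, z) = a*z + 42 = 42 + a*z)
U = -352302 (U = 42 - 636*554 = 42 - 352344 = -352302)
U + P(-63, w(5)) = -352302 + (21 + 2*5²) = -352302 + (21 + 2*25) = -352302 + (21 + 50) = -352302 + 71 = -352231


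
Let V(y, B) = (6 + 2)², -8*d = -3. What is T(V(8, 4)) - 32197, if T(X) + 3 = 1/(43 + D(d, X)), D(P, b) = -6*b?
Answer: -10980201/341 ≈ -32200.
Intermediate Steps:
d = 3/8 (d = -⅛*(-3) = 3/8 ≈ 0.37500)
V(y, B) = 64 (V(y, B) = 8² = 64)
T(X) = -3 + 1/(43 - 6*X)
T(V(8, 4)) - 32197 = 2*(64 - 9*64)/(-43 + 6*64) - 32197 = 2*(64 - 576)/(-43 + 384) - 32197 = 2*(-512)/341 - 32197 = 2*(1/341)*(-512) - 32197 = -1024/341 - 32197 = -10980201/341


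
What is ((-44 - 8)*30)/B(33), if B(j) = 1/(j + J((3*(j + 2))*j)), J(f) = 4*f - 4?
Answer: -21666840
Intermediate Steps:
J(f) = -4 + 4*f
B(j) = 1/(-4 + j + 4*j*(6 + 3*j)) (B(j) = 1/(j + (-4 + 4*((3*(j + 2))*j))) = 1/(j + (-4 + 4*((3*(2 + j))*j))) = 1/(j + (-4 + 4*((6 + 3*j)*j))) = 1/(j + (-4 + 4*(j*(6 + 3*j)))) = 1/(j + (-4 + 4*j*(6 + 3*j))) = 1/(-4 + j + 4*j*(6 + 3*j)))
((-44 - 8)*30)/B(33) = ((-44 - 8)*30)/(1/(-4 + 33 + 12*33*(2 + 33))) = (-52*30)/(1/(-4 + 33 + 12*33*35)) = -1560/(1/(-4 + 33 + 13860)) = -1560/(1/13889) = -1560/1/13889 = -1560*13889 = -21666840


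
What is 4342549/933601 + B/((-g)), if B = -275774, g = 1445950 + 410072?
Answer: 4158664681126/866391997611 ≈ 4.8000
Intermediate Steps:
g = 1856022
4342549/933601 + B/((-g)) = 4342549/933601 - 275774/((-1*1856022)) = 4342549*(1/933601) - 275774/(-1856022) = 4342549/933601 - 275774*(-1/1856022) = 4342549/933601 + 137887/928011 = 4158664681126/866391997611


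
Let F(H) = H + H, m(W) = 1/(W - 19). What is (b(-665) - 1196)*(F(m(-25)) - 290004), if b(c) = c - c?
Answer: 3815293222/11 ≈ 3.4684e+8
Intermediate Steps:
m(W) = 1/(-19 + W)
b(c) = 0
F(H) = 2*H
(b(-665) - 1196)*(F(m(-25)) - 290004) = (0 - 1196)*(2/(-19 - 25) - 290004) = -1196*(2/(-44) - 290004) = -1196*(2*(-1/44) - 290004) = -1196*(-1/22 - 290004) = -1196*(-6380089/22) = 3815293222/11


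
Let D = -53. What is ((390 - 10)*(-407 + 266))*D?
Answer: 2839740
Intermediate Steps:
((390 - 10)*(-407 + 266))*D = ((390 - 10)*(-407 + 266))*(-53) = (380*(-141))*(-53) = -53580*(-53) = 2839740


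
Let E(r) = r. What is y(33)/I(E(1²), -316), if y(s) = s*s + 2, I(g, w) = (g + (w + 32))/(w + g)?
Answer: 343665/283 ≈ 1214.4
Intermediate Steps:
I(g, w) = (32 + g + w)/(g + w) (I(g, w) = (g + (32 + w))/(g + w) = (32 + g + w)/(g + w))
y(s) = 2 + s² (y(s) = s² + 2 = 2 + s²)
y(33)/I(E(1²), -316) = (2 + 33²)/(((32 + 1² - 316)/(1² - 316))) = (2 + 1089)/(((32 + 1 - 316)/(1 - 316))) = 1091/((-283/(-315))) = 1091/((-1/315*(-283))) = 1091/(283/315) = 1091*(315/283) = 343665/283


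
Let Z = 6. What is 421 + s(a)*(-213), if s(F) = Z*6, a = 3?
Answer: -7247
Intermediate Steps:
s(F) = 36 (s(F) = 6*6 = 36)
421 + s(a)*(-213) = 421 + 36*(-213) = 421 - 7668 = -7247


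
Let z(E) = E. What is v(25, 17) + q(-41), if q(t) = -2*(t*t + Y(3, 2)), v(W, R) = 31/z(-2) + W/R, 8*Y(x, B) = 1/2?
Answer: -459157/136 ≈ -3376.2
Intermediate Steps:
Y(x, B) = 1/16 (Y(x, B) = (1/8)/2 = (1/8)*(1/2) = 1/16)
v(W, R) = -31/2 + W/R (v(W, R) = 31/(-2) + W/R = 31*(-1/2) + W/R = -31/2 + W/R)
q(t) = -1/8 - 2*t**2 (q(t) = -2*(t*t + 1/16) = -2*(t**2 + 1/16) = -2*(1/16 + t**2) = -1/8 - 2*t**2)
v(25, 17) + q(-41) = (-31/2 + 25/17) + (-1/8 - 2*(-41)**2) = (-31/2 + 25*(1/17)) + (-1/8 - 2*1681) = (-31/2 + 25/17) + (-1/8 - 3362) = -477/34 - 26897/8 = -459157/136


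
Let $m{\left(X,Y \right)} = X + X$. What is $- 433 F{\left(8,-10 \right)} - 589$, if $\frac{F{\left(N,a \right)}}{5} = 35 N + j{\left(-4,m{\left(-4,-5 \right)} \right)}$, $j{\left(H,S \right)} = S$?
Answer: $-589469$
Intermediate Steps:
$m{\left(X,Y \right)} = 2 X$
$F{\left(N,a \right)} = -40 + 175 N$ ($F{\left(N,a \right)} = 5 \left(35 N + 2 \left(-4\right)\right) = 5 \left(35 N - 8\right) = 5 \left(-8 + 35 N\right) = -40 + 175 N$)
$- 433 F{\left(8,-10 \right)} - 589 = - 433 \left(-40 + 175 \cdot 8\right) - 589 = - 433 \left(-40 + 1400\right) - 589 = \left(-433\right) 1360 - 589 = -588880 - 589 = -589469$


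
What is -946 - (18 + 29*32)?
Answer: -1892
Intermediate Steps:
-946 - (18 + 29*32) = -946 - (18 + 928) = -946 - 1*946 = -946 - 946 = -1892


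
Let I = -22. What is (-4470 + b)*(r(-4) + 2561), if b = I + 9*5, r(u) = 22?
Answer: -11486601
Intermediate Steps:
b = 23 (b = -22 + 9*5 = -22 + 45 = 23)
(-4470 + b)*(r(-4) + 2561) = (-4470 + 23)*(22 + 2561) = -4447*2583 = -11486601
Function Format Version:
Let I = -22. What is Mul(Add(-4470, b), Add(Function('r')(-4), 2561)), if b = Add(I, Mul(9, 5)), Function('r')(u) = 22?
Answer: -11486601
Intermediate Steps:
b = 23 (b = Add(-22, Mul(9, 5)) = Add(-22, 45) = 23)
Mul(Add(-4470, b), Add(Function('r')(-4), 2561)) = Mul(Add(-4470, 23), Add(22, 2561)) = Mul(-4447, 2583) = -11486601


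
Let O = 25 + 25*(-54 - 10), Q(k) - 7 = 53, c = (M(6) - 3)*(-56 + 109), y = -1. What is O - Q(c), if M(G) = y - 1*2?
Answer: -1635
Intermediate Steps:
M(G) = -3 (M(G) = -1 - 1*2 = -1 - 2 = -3)
c = -318 (c = (-3 - 3)*(-56 + 109) = -6*53 = -318)
Q(k) = 60 (Q(k) = 7 + 53 = 60)
O = -1575 (O = 25 + 25*(-64) = 25 - 1600 = -1575)
O - Q(c) = -1575 - 1*60 = -1575 - 60 = -1635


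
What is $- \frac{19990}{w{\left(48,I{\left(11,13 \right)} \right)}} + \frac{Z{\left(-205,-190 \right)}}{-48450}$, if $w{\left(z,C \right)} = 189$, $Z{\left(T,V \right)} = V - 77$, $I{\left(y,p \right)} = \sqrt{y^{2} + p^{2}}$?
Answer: $- \frac{322821679}{3052350} \approx -105.76$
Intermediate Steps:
$I{\left(y,p \right)} = \sqrt{p^{2} + y^{2}}$
$Z{\left(T,V \right)} = -77 + V$
$- \frac{19990}{w{\left(48,I{\left(11,13 \right)} \right)}} + \frac{Z{\left(-205,-190 \right)}}{-48450} = - \frac{19990}{189} + \frac{-77 - 190}{-48450} = \left(-19990\right) \frac{1}{189} - - \frac{89}{16150} = - \frac{19990}{189} + \frac{89}{16150} = - \frac{322821679}{3052350}$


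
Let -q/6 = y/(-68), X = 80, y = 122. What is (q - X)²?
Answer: 1385329/289 ≈ 4793.5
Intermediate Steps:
q = 183/17 (q = -732/(-68) = -732*(-1)/68 = -6*(-61/34) = 183/17 ≈ 10.765)
(q - X)² = (183/17 - 1*80)² = (183/17 - 80)² = (-1177/17)² = 1385329/289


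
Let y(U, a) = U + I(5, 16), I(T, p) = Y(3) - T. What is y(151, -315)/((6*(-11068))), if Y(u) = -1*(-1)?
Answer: -49/22136 ≈ -0.0022136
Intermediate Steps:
Y(u) = 1
I(T, p) = 1 - T
y(U, a) = -4 + U (y(U, a) = U + (1 - 1*5) = U + (1 - 5) = U - 4 = -4 + U)
y(151, -315)/((6*(-11068))) = (-4 + 151)/((6*(-11068))) = 147/(-66408) = 147*(-1/66408) = -49/22136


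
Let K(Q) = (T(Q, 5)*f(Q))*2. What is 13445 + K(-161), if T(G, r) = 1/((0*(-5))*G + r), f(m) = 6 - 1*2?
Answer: 67233/5 ≈ 13447.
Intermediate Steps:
f(m) = 4 (f(m) = 6 - 2 = 4)
T(G, r) = 1/r (T(G, r) = 1/(0*G + r) = 1/(0 + r) = 1/r)
K(Q) = 8/5 (K(Q) = (4/5)*2 = ((⅕)*4)*2 = (⅘)*2 = 8/5)
13445 + K(-161) = 13445 + 8/5 = 67233/5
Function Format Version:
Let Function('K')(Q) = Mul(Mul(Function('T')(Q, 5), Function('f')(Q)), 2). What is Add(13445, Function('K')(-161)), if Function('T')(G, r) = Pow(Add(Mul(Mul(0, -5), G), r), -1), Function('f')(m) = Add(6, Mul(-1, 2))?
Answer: Rational(67233, 5) ≈ 13447.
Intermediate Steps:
Function('f')(m) = 4 (Function('f')(m) = Add(6, -2) = 4)
Function('T')(G, r) = Pow(r, -1) (Function('T')(G, r) = Pow(Add(Mul(0, G), r), -1) = Pow(Add(0, r), -1) = Pow(r, -1))
Function('K')(Q) = Rational(8, 5) (Function('K')(Q) = Mul(Mul(Pow(5, -1), 4), 2) = Mul(Mul(Rational(1, 5), 4), 2) = Mul(Rational(4, 5), 2) = Rational(8, 5))
Add(13445, Function('K')(-161)) = Add(13445, Rational(8, 5)) = Rational(67233, 5)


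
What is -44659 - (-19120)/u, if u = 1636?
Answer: -18260751/409 ≈ -44647.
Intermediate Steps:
-44659 - (-19120)/u = -44659 - (-19120)/1636 = -44659 - 1*(-4780/409) = -44659 + 4780/409 = -18260751/409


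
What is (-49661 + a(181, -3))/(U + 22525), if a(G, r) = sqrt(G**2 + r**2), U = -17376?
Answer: -49661/5149 + sqrt(32770)/5149 ≈ -9.6096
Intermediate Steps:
(-49661 + a(181, -3))/(U + 22525) = (-49661 + sqrt(181**2 + (-3)**2))/(-17376 + 22525) = (-49661 + sqrt(32761 + 9))/5149 = (-49661 + sqrt(32770))*(1/5149) = -49661/5149 + sqrt(32770)/5149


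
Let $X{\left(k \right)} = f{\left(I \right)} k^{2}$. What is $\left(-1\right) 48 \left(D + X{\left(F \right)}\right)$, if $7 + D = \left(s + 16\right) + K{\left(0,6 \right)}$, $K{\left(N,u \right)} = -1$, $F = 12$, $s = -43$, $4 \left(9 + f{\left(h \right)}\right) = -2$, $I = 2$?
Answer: $67344$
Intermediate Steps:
$f{\left(h \right)} = - \frac{19}{2}$ ($f{\left(h \right)} = -9 + \frac{1}{4} \left(-2\right) = -9 - \frac{1}{2} = - \frac{19}{2}$)
$X{\left(k \right)} = - \frac{19 k^{2}}{2}$
$D = -35$ ($D = -7 + \left(\left(-43 + 16\right) - 1\right) = -7 - 28 = -35$)
$\left(-1\right) 48 \left(D + X{\left(F \right)}\right) = \left(-1\right) 48 \left(-35 - \frac{19 \cdot 12^{2}}{2}\right) = - 48 \left(-35 - 1368\right) = \left(-48\right) \left(-1403\right) = 67344$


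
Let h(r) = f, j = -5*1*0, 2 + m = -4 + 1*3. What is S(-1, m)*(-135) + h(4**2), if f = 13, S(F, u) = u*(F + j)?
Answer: -392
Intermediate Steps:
m = -3 (m = -2 + (-4 + 1*3) = -2 + (-4 + 3) = -2 - 1 = -3)
j = 0 (j = -5*0 = 0)
S(F, u) = F*u (S(F, u) = u*(F + 0) = u*F = F*u)
h(r) = 13
S(-1, m)*(-135) + h(4**2) = -1*(-3)*(-135) + 13 = 3*(-135) + 13 = -405 + 13 = -392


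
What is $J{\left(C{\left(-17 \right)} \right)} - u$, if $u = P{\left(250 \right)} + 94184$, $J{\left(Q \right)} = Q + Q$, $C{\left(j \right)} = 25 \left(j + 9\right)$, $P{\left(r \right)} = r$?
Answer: $-94834$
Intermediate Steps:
$C{\left(j \right)} = 225 + 25 j$ ($C{\left(j \right)} = 25 \left(9 + j\right) = 225 + 25 j$)
$J{\left(Q \right)} = 2 Q$
$u = 94434$ ($u = 250 + 94184 = 94434$)
$J{\left(C{\left(-17 \right)} \right)} - u = 2 \left(225 + 25 \left(-17\right)\right) - 94434 = 2 \left(225 - 425\right) - 94434 = 2 \left(-200\right) - 94434 = -400 - 94434 = -94834$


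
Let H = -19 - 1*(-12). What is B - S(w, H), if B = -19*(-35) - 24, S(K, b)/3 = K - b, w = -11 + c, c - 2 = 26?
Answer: 569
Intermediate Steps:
c = 28 (c = 2 + 26 = 28)
w = 17 (w = -11 + 28 = 17)
H = -7 (H = -19 + 12 = -7)
S(K, b) = -3*b + 3*K (S(K, b) = 3*(K - b) = -3*b + 3*K)
B = 641 (B = 665 - 24 = 641)
B - S(w, H) = 641 - (-3*(-7) + 3*17) = 641 - (21 + 51) = 641 - 1*72 = 641 - 72 = 569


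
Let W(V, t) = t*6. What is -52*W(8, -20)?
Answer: 6240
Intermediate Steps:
W(V, t) = 6*t
-52*W(8, -20) = -312*(-20) = -52*(-120) = 6240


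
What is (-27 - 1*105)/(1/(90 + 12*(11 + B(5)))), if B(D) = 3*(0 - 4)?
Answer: -10296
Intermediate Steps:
B(D) = -12 (B(D) = 3*(-4) = -12)
(-27 - 1*105)/(1/(90 + 12*(11 + B(5)))) = (-27 - 1*105)/(1/(90 + 12*(11 - 12))) = (-27 - 105)/(1/(90 + 12*(-1))) = -132/(1/(90 - 12)) = -132/(1/78) = -132/1/78 = -132*78 = -10296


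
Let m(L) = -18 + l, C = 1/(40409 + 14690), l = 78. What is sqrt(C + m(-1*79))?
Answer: sqrt(182154043159)/55099 ≈ 7.7460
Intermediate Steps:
C = 1/55099 ≈ 1.8149e-5
m(L) = 60 (m(L) = -18 + 78 = 60)
sqrt(C + m(-1*79)) = sqrt(1/55099 + 60) = sqrt(3305941/55099) = sqrt(182154043159)/55099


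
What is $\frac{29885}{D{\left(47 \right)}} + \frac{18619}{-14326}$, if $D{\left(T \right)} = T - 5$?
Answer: $\frac{106837628}{150423} \approx 710.25$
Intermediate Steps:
$D{\left(T \right)} = -5 + T$
$\frac{29885}{D{\left(47 \right)}} + \frac{18619}{-14326} = \frac{29885}{-5 + 47} + \frac{18619}{-14326} = \frac{29885}{42} + 18619 \left(- \frac{1}{14326}\right) = 29885 \cdot \frac{1}{42} - \frac{18619}{14326} = \frac{29885}{42} - \frac{18619}{14326} = \frac{106837628}{150423}$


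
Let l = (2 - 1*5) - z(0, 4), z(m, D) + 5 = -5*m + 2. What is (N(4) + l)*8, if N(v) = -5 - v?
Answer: -72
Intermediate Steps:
z(m, D) = -3 - 5*m (z(m, D) = -5 + (-5*m + 2) = -5 + (2 - 5*m) = -3 - 5*m)
l = 0 (l = (2 - 1*5) - (-3 - 5*0) = (2 - 5) - (-3 + 0) = -3 - 1*(-3) = -3 + 3 = 0)
(N(4) + l)*8 = ((-5 - 1*4) + 0)*8 = ((-5 - 4) + 0)*8 = (-9 + 0)*8 = -9*8 = -72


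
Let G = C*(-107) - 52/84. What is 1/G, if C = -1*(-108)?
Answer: -21/242689 ≈ -8.6530e-5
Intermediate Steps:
C = 108
G = -242689/21 (G = 108*(-107) - 52/84 = -11556 - 52*1/84 = -11556 - 13/21 = -242689/21 ≈ -11557.)
1/G = 1/(-242689/21) = -21/242689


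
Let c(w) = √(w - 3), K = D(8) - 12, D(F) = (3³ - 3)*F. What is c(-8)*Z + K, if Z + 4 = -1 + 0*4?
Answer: 180 - 5*I*√11 ≈ 180.0 - 16.583*I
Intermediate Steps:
D(F) = 24*F (D(F) = (27 - 3)*F = 24*F)
Z = -5 (Z = -4 + (-1 + 0*4) = -4 + (-1 + 0) = -4 - 1 = -5)
K = 180 (K = 24*8 - 12 = 192 - 12 = 180)
c(w) = √(-3 + w)
c(-8)*Z + K = √(-3 - 8)*(-5) + 180 = √(-11)*(-5) + 180 = (I*√11)*(-5) + 180 = -5*I*√11 + 180 = 180 - 5*I*√11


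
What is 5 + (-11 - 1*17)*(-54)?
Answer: 1517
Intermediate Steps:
5 + (-11 - 1*17)*(-54) = 5 + (-11 - 17)*(-54) = 5 - 28*(-54) = 5 + 1512 = 1517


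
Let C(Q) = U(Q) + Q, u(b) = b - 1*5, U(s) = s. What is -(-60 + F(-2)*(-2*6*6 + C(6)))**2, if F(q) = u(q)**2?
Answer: -9000000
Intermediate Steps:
u(b) = -5 + b (u(b) = b - 5 = -5 + b)
C(Q) = 2*Q (C(Q) = Q + Q = 2*Q)
F(q) = (-5 + q)**2
-(-60 + F(-2)*(-2*6*6 + C(6)))**2 = -(-60 + (-5 - 2)**2*(-2*6*6 + 2*6))**2 = -(-60 + (-7)**2*(-12*6 + 12))**2 = -(-60 + 49*(-72 + 12))**2 = -(-60 + 49*(-60))**2 = -(-60 - 2940)**2 = -1*(-3000)**2 = -1*9000000 = -9000000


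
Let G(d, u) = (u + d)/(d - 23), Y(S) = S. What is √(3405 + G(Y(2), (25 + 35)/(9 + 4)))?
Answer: √253747767/273 ≈ 58.350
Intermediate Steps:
G(d, u) = (d + u)/(-23 + d)
√(3405 + G(Y(2), (25 + 35)/(9 + 4))) = √(3405 + (2 + (25 + 35)/(9 + 4))/(-23 + 2)) = √(3405 + (2 + 60/13)/(-21)) = √(3405 - (2 + 60*(1/13))/21) = √(3405 - (2 + 60/13)/21) = √(3405 - 1/21*86/13) = √(3405 - 86/273) = √(929479/273) = √253747767/273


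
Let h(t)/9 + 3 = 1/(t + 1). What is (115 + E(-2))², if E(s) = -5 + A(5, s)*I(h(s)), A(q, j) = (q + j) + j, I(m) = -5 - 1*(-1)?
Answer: 11236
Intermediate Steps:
h(t) = -27 + 9/(1 + t) (h(t) = -27 + 9/(t + 1) = -27 + 9/(1 + t))
I(m) = -4 (I(m) = -5 + 1 = -4)
A(q, j) = q + 2*j (A(q, j) = (j + q) + j = q + 2*j)
E(s) = -25 - 8*s (E(s) = -5 + (5 + 2*s)*(-4) = -5 + (-20 - 8*s) = -25 - 8*s)
(115 + E(-2))² = (115 + (-25 - 8*(-2)))² = (115 + (-25 + 16))² = (115 - 9)² = 106² = 11236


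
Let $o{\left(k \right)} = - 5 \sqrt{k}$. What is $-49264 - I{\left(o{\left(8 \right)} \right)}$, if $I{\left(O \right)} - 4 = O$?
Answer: $-49268 + 10 \sqrt{2} \approx -49254.0$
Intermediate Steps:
$I{\left(O \right)} = 4 + O$
$-49264 - I{\left(o{\left(8 \right)} \right)} = -49264 - \left(4 - 5 \sqrt{8}\right) = -49264 - \left(4 - 5 \cdot 2 \sqrt{2}\right) = -49264 - \left(4 - 10 \sqrt{2}\right) = -49268 + 10 \sqrt{2}$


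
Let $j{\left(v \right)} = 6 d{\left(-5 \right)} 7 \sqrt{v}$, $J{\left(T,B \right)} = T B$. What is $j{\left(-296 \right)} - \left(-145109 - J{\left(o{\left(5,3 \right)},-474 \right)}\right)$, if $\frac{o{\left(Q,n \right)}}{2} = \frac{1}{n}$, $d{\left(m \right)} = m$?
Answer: $144793 - 420 i \sqrt{74} \approx 1.4479 \cdot 10^{5} - 3613.0 i$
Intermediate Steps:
$o{\left(Q,n \right)} = \frac{2}{n}$
$J{\left(T,B \right)} = B T$
$j{\left(v \right)} = - 210 \sqrt{v}$ ($j{\left(v \right)} = 6 \left(-5\right) 7 \sqrt{v} = \left(-30\right) 7 \sqrt{v} = - 210 \sqrt{v}$)
$j{\left(-296 \right)} - \left(-145109 - J{\left(o{\left(5,3 \right)},-474 \right)}\right) = - 210 \sqrt{-296} - \left(-145109 - - 474 \cdot \frac{2}{3}\right) = - 210 \cdot 2 i \sqrt{74} - \left(-145109 - - 474 \cdot 2 \cdot \frac{1}{3}\right) = - 420 i \sqrt{74} - \left(-145109 - \left(-474\right) \frac{2}{3}\right) = - 420 i \sqrt{74} - \left(-145109 - -316\right) = - 420 i \sqrt{74} - \left(-145109 + 316\right) = - 420 i \sqrt{74} - -144793 = - 420 i \sqrt{74} + 144793 = 144793 - 420 i \sqrt{74}$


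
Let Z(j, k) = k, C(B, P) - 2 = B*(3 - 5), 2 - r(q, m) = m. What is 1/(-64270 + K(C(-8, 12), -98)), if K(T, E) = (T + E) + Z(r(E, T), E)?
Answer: -1/64448 ≈ -1.5516e-5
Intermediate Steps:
r(q, m) = 2 - m
C(B, P) = 2 - 2*B (C(B, P) = 2 + B*(3 - 5) = 2 + B*(-2) = 2 - 2*B)
K(T, E) = T + 2*E (K(T, E) = (T + E) + E = (E + T) + E = T + 2*E)
1/(-64270 + K(C(-8, 12), -98)) = 1/(-64270 + ((2 - 2*(-8)) + 2*(-98))) = 1/(-64270 + ((2 + 16) - 196)) = 1/(-64270 + (18 - 196)) = 1/(-64270 - 178) = 1/(-64448) = -1/64448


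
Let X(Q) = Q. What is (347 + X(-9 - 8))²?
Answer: 108900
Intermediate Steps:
(347 + X(-9 - 8))² = (347 + (-9 - 8))² = (347 - 17)² = 330² = 108900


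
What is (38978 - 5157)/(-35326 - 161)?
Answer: -33821/35487 ≈ -0.95305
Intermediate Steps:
(38978 - 5157)/(-35326 - 161) = 33821/(-35487) = 33821*(-1/35487) = -33821/35487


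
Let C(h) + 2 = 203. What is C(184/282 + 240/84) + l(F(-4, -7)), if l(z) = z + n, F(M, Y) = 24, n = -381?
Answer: -156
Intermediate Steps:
l(z) = -381 + z (l(z) = z - 381 = -381 + z)
C(h) = 201 (C(h) = -2 + 203 = 201)
C(184/282 + 240/84) + l(F(-4, -7)) = 201 + (-381 + 24) = 201 - 357 = -156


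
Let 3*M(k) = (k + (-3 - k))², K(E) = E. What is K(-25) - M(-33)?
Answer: -28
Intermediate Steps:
M(k) = 3 (M(k) = (k + (-3 - k))²/3 = (⅓)*(-3)² = (⅓)*9 = 3)
K(-25) - M(-33) = -25 - 1*3 = -25 - 3 = -28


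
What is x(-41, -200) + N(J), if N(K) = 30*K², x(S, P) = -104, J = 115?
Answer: 396646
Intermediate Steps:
x(-41, -200) + N(J) = -104 + 30*115² = -104 + 30*13225 = -104 + 396750 = 396646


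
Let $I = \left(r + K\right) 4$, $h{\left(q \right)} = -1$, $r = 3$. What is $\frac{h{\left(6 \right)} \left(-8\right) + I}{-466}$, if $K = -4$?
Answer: $- \frac{2}{233} \approx -0.0085837$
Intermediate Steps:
$I = -4$ ($I = \left(3 - 4\right) 4 = \left(-1\right) 4 = -4$)
$\frac{h{\left(6 \right)} \left(-8\right) + I}{-466} = \frac{\left(-1\right) \left(-8\right) - 4}{-466} = \left(8 - 4\right) \left(- \frac{1}{466}\right) = 4 \left(- \frac{1}{466}\right) = - \frac{2}{233}$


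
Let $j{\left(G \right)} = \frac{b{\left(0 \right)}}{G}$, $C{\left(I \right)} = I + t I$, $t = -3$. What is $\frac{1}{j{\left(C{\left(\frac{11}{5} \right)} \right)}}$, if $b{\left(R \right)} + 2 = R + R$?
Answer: $\frac{11}{5} \approx 2.2$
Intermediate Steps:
$b{\left(R \right)} = -2 + 2 R$ ($b{\left(R \right)} = -2 + \left(R + R\right) = -2 + 2 R$)
$C{\left(I \right)} = - 2 I$ ($C{\left(I \right)} = I - 3 I = - 2 I$)
$j{\left(G \right)} = - \frac{2}{G}$ ($j{\left(G \right)} = \frac{-2 + 2 \cdot 0}{G} = \frac{-2 + 0}{G} = - \frac{2}{G}$)
$\frac{1}{j{\left(C{\left(\frac{11}{5} \right)} \right)}} = \frac{1}{\left(-2\right) \frac{1}{\left(-2\right) \frac{11}{5}}} = \frac{1}{\left(-2\right) \frac{1}{- \frac{22}{5}}} = \frac{1}{\left(-2\right) \left(- \frac{5}{22}\right)} = \frac{1}{\frac{5}{11}} = \frac{11}{5}$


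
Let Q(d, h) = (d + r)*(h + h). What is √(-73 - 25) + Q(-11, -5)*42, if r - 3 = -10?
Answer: 7560 + 7*I*√2 ≈ 7560.0 + 9.8995*I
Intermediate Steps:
r = -7 (r = 3 - 10 = -7)
Q(d, h) = 2*h*(-7 + d) (Q(d, h) = (d - 7)*(h + h) = (-7 + d)*(2*h) = 2*h*(-7 + d))
√(-73 - 25) + Q(-11, -5)*42 = √(-73 - 25) + (2*(-5)*(-7 - 11))*42 = √(-98) + (2*(-5)*(-18))*42 = 7*I*√2 + 180*42 = 7*I*√2 + 7560 = 7560 + 7*I*√2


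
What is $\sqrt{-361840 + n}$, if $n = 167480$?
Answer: $2 i \sqrt{48590} \approx 440.86 i$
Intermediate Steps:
$\sqrt{-361840 + n} = \sqrt{-361840 + 167480} = \sqrt{-194360} = 2 i \sqrt{48590}$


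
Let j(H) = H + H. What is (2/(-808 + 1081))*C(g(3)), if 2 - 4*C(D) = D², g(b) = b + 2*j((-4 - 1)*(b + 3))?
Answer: -13687/546 ≈ -25.068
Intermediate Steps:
j(H) = 2*H
g(b) = -60 - 19*b (g(b) = b + 2*(2*((-4 - 1)*(b + 3))) = b + 2*(2*(-5*(3 + b))) = b + 2*(2*(-15 - 5*b)) = b + 2*(-30 - 10*b) = b + (-60 - 20*b) = -60 - 19*b)
C(D) = ½ - D²/4
(2/(-808 + 1081))*C(g(3)) = (2/(-808 + 1081))*(½ - (-60 - 19*3)²/4) = (2/273)*(½ - (-60 - 57)²/4) = (2*(1/273))*(½ - ¼*(-117)²) = 2*(½ - ¼*13689)/273 = 2*(½ - 13689/4)/273 = (2/273)*(-13687/4) = -13687/546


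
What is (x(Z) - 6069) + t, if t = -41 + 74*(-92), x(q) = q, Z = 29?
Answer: -12889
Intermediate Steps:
t = -6849 (t = -41 - 6808 = -6849)
(x(Z) - 6069) + t = (29 - 6069) - 6849 = -6040 - 6849 = -12889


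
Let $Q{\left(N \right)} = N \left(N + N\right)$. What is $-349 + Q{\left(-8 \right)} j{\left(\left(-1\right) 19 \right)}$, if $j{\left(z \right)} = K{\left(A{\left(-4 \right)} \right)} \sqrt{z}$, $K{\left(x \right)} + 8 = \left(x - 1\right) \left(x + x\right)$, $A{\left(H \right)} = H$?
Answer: $-349 + 4096 i \sqrt{19} \approx -349.0 + 17854.0 i$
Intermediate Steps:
$K{\left(x \right)} = -8 + 2 x \left(-1 + x\right)$ ($K{\left(x \right)} = -8 + \left(x - 1\right) \left(x + x\right) = -8 + \left(-1 + x\right) 2 x = -8 + 2 x \left(-1 + x\right)$)
$Q{\left(N \right)} = 2 N^{2}$ ($Q{\left(N \right)} = N 2 N = 2 N^{2}$)
$j{\left(z \right)} = 32 \sqrt{z}$ ($j{\left(z \right)} = \left(-8 - -8 + 2 \left(-4\right)^{2}\right) \sqrt{z} = \left(-8 + 8 + 2 \cdot 16\right) \sqrt{z} = \left(-8 + 8 + 32\right) \sqrt{z} = 32 \sqrt{z}$)
$-349 + Q{\left(-8 \right)} j{\left(\left(-1\right) 19 \right)} = -349 + 2 \left(-8\right)^{2} \cdot 32 \sqrt{\left(-1\right) 19} = -349 + 2 \cdot 64 \cdot 32 \sqrt{-19} = -349 + 128 \cdot 32 i \sqrt{19} = -349 + 4096 i \sqrt{19}$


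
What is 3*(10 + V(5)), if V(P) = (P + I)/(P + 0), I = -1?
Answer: 162/5 ≈ 32.400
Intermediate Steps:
V(P) = (-1 + P)/P (V(P) = (P - 1)/(P + 0) = (-1 + P)/P)
3*(10 + V(5)) = 3*(10 + (-1 + 5)/5) = 3*(10 + (⅕)*4) = 3*(10 + ⅘) = 3*(54/5) = 162/5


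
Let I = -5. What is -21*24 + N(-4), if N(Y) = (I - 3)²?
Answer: -440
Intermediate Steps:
N(Y) = 64 (N(Y) = (-5 - 3)² = (-8)² = 64)
-21*24 + N(-4) = -21*24 + 64 = -504 + 64 = -440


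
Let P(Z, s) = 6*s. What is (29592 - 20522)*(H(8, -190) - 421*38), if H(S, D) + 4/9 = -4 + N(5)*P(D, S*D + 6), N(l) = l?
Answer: -5013914140/9 ≈ -5.5710e+8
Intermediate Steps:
H(S, D) = 1580/9 + 30*D*S (H(S, D) = -4/9 + (-4 + 5*(6*(S*D + 6))) = -4/9 + (-4 + 5*(6*(D*S + 6))) = -4/9 + (-4 + 5*(6*(6 + D*S))) = -4/9 + (-4 + 5*(36 + 6*D*S)) = -4/9 + (-4 + (180 + 30*D*S)) = -4/9 + (176 + 30*D*S) = 1580/9 + 30*D*S)
(29592 - 20522)*(H(8, -190) - 421*38) = (29592 - 20522)*((1580/9 + 30*(-190)*8) - 421*38) = 9070*((1580/9 - 45600) - 15998) = 9070*(-408820/9 - 15998) = 9070*(-552802/9) = -5013914140/9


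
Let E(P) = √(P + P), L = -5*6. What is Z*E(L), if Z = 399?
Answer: 798*I*√15 ≈ 3090.6*I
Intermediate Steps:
L = -30
E(P) = √2*√P (E(P) = √(2*P) = √2*√P)
Z*E(L) = 399*(√2*√(-30)) = 399*(√2*(I*√30)) = 399*(2*I*√15) = 798*I*√15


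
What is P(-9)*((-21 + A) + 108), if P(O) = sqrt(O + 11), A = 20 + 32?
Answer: 139*sqrt(2) ≈ 196.58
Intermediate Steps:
A = 52
P(O) = sqrt(11 + O)
P(-9)*((-21 + A) + 108) = sqrt(11 - 9)*((-21 + 52) + 108) = sqrt(2)*(31 + 108) = sqrt(2)*139 = 139*sqrt(2)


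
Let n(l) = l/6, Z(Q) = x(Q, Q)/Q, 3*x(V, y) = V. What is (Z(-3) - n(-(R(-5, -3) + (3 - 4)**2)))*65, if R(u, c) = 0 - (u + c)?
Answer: 715/6 ≈ 119.17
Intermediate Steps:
R(u, c) = -c - u (R(u, c) = 0 - (c + u) = 0 + (-c - u) = -c - u)
x(V, y) = V/3
Z(Q) = 1/3 (Z(Q) = (Q/3)/Q = 1/3)
n(l) = l/6 (n(l) = l*(1/6) = l/6)
(Z(-3) - n(-(R(-5, -3) + (3 - 4)**2)))*65 = (1/3 - (-((-1*(-3) - 1*(-5)) + (3 - 4)**2))/6)*65 = (1/3 - (-((3 + 5) + (-1)**2))/6)*65 = (1/3 - (-(8 + 1))/6)*65 = (1/3 - (-1*9)/6)*65 = (1/3 - (-9)/6)*65 = (1/3 - 1*(-3/2))*65 = (1/3 + 3/2)*65 = (11/6)*65 = 715/6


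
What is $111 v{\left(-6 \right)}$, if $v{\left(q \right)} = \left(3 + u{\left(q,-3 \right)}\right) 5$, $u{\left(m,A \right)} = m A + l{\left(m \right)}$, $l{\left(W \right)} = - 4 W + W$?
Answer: $21645$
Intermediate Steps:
$l{\left(W \right)} = - 3 W$
$u{\left(m,A \right)} = - 3 m + A m$ ($u{\left(m,A \right)} = m A - 3 m = A m - 3 m = - 3 m + A m$)
$v{\left(q \right)} = 15 - 30 q$ ($v{\left(q \right)} = \left(3 + q \left(-3 - 3\right)\right) 5 = \left(3 + q \left(-6\right)\right) 5 = \left(3 - 6 q\right) 5 = 15 - 30 q$)
$111 v{\left(-6 \right)} = 111 \left(15 - -180\right) = 111 \left(15 + 180\right) = 111 \cdot 195 = 21645$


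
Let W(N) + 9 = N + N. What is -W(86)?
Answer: -163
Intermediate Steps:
W(N) = -9 + 2*N (W(N) = -9 + (N + N) = -9 + 2*N)
-W(86) = -(-9 + 2*86) = -(-9 + 172) = -1*163 = -163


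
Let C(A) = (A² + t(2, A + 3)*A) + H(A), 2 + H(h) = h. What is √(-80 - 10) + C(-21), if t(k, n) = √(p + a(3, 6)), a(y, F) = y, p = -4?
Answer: 418 - 21*I + 3*I*√10 ≈ 418.0 - 11.513*I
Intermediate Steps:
H(h) = -2 + h
t(k, n) = I (t(k, n) = √(-4 + 3) = √(-1) = I)
C(A) = -2 + A + A² + I*A (C(A) = (A² + I*A) + (-2 + A) = -2 + A + A² + I*A)
√(-80 - 10) + C(-21) = √(-80 - 10) + (-2 - 21 + (-21)² + I*(-21)) = √(-90) + (-2 - 21 + 441 - 21*I) = 3*I*√10 + (418 - 21*I) = 418 - 21*I + 3*I*√10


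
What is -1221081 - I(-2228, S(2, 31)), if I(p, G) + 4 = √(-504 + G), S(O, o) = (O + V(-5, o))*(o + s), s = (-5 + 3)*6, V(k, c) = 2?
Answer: -1221077 - 2*I*√107 ≈ -1.2211e+6 - 20.688*I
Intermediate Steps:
s = -12 (s = -2*6 = -12)
S(O, o) = (-12 + o)*(2 + O) (S(O, o) = (O + 2)*(o - 12) = (2 + O)*(-12 + o) = (-12 + o)*(2 + O))
I(p, G) = -4 + √(-504 + G)
-1221081 - I(-2228, S(2, 31)) = -1221081 - (-4 + √(-504 + (-24 - 12*2 + 2*31 + 2*31))) = -1221081 - (-4 + √(-504 + (-24 - 24 + 62 + 62))) = -1221081 - (-4 + √(-504 + 76)) = -1221081 - (-4 + √(-428)) = -1221081 - (-4 + 2*I*√107) = -1221081 + (4 - 2*I*√107) = -1221077 - 2*I*√107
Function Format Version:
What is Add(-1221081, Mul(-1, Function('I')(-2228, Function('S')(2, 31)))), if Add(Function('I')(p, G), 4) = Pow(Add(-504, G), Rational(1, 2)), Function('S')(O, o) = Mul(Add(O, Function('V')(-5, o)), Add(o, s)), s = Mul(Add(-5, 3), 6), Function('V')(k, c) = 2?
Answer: Add(-1221077, Mul(-2, I, Pow(107, Rational(1, 2)))) ≈ Add(-1.2211e+6, Mul(-20.688, I))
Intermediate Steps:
s = -12 (s = Mul(-2, 6) = -12)
Function('S')(O, o) = Mul(Add(-12, o), Add(2, O)) (Function('S')(O, o) = Mul(Add(O, 2), Add(o, -12)) = Mul(Add(2, O), Add(-12, o)) = Mul(Add(-12, o), Add(2, O)))
Function('I')(p, G) = Add(-4, Pow(Add(-504, G), Rational(1, 2)))
Add(-1221081, Mul(-1, Function('I')(-2228, Function('S')(2, 31)))) = Add(-1221081, Mul(-1, Add(-4, Pow(Add(-504, Add(-24, Mul(-12, 2), Mul(2, 31), Mul(2, 31))), Rational(1, 2))))) = Add(-1221081, Mul(-1, Add(-4, Pow(Add(-504, Add(-24, -24, 62, 62)), Rational(1, 2))))) = Add(-1221081, Mul(-1, Add(-4, Pow(Add(-504, 76), Rational(1, 2))))) = Add(-1221081, Mul(-1, Add(-4, Pow(-428, Rational(1, 2))))) = Add(-1221081, Mul(-1, Add(-4, Mul(2, I, Pow(107, Rational(1, 2)))))) = Add(-1221081, Add(4, Mul(-2, I, Pow(107, Rational(1, 2))))) = Add(-1221077, Mul(-2, I, Pow(107, Rational(1, 2))))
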